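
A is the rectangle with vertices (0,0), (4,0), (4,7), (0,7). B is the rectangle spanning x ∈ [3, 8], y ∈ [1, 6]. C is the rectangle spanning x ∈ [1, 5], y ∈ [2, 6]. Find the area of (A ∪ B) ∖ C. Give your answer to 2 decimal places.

32.00

|A ∪ B| = 48.
|(A ∪ B) ∩ C| = 16.
|(A ∪ B) ∖ C| = 48 − 16 = 32.00.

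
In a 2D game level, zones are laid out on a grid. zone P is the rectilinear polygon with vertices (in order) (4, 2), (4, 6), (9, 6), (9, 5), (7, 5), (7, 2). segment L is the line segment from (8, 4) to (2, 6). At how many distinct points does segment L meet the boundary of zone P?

The segment meets the boundary at (4,5.333), (7,4.333).

2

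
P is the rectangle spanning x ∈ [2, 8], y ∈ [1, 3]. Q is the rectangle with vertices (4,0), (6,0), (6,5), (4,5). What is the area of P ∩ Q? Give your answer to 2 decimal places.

4.00

|P∩Q|: x∈[4,6], y∈[1,3] → 2·2 = 4.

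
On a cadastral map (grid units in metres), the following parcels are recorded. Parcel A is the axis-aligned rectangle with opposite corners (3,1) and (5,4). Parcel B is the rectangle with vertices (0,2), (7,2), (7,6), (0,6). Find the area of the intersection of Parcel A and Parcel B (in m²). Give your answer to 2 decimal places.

|Parcel A∩Parcel B|: x∈[3,5], y∈[2,4] → 2·2 = 4.

4.00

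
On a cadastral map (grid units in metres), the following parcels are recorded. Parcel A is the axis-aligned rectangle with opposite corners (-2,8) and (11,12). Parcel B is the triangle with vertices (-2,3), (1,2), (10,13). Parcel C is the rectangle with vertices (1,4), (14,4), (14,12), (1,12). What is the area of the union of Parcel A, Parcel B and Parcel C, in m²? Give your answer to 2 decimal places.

123.08

By inclusion–exclusion:
Individual areas: |Parcel A| = 52, |Parcel B| = 21, |Parcel C| = 104.
|Parcel A∩Parcel B| = 4.5818.
|Parcel A∩Parcel C|: x∈[1,11], y∈[8,12] → 10·4 = 40.
|Parcel B∩Parcel C| = 13.9227.
|Parcel A∩Parcel B∩Parcel C| = 4.5818.
|Parcel A ∪ Parcel B ∪ Parcel C| = 177 − 58.5045 + 4.5818 = 123.08.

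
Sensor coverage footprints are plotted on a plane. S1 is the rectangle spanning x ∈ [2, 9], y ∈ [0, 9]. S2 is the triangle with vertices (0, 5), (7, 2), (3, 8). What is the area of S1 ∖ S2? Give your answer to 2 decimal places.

50.86

|S1| = 63, |S1∩S2| = 12.1429.
|S1 ∖ S2| = |S1| − |S1∩S2| = 63 − 12.1429 = 50.86.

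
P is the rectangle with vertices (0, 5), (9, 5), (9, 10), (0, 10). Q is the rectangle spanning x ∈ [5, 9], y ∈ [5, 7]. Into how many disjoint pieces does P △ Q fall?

P △ Q is a single connected region.

1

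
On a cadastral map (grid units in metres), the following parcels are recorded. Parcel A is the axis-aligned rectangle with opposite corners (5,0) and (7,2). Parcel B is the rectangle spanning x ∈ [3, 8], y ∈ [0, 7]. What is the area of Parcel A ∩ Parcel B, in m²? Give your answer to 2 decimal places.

4.00

|Parcel A∩Parcel B|: x∈[5,7], y∈[0,2] → 2·2 = 4.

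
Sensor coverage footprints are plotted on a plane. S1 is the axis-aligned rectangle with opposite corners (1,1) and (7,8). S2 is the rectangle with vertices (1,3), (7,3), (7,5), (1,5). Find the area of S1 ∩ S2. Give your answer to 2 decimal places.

12.00

|S1∩S2|: x∈[1,7], y∈[3,5] → 6·2 = 12.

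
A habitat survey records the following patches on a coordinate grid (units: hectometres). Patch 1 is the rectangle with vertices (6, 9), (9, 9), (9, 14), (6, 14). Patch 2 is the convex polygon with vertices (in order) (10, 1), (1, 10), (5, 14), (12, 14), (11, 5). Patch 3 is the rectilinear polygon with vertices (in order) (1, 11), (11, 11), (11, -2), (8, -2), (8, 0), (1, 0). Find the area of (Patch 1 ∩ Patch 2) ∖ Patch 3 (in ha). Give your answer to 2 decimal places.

9.00

|Patch 1 ∩ Patch 2| = 15.
|(Patch 1 ∩ Patch 2) ∩ Patch 3| = 6.
|(Patch 1 ∩ Patch 2) ∖ Patch 3| = 15 − 6 = 9.00.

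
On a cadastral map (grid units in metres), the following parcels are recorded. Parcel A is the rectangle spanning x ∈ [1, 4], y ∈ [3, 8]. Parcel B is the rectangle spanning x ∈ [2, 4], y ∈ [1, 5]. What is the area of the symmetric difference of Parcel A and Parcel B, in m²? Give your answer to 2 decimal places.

15.00

|Parcel A∩Parcel B|: x∈[2,4], y∈[3,5] → 2·2 = 4.
|Parcel A △ Parcel B| = |Parcel A| + |Parcel B| − 2·|Parcel A∩Parcel B| = 15 + 8 − 8 = 15.00.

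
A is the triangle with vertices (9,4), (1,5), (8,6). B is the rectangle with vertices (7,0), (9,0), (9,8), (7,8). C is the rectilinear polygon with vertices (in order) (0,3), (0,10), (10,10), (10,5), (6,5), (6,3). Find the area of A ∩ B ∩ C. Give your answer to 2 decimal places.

The intersection is the polygon with vertices (7,5.857), (8,6), (8.5,5), (7,5).
By the shoelace formula its area is 1.18.

1.18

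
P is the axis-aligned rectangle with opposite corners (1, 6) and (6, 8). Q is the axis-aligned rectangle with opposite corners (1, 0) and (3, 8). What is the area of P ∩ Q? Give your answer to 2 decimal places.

4.00

|P∩Q|: x∈[1,3], y∈[6,8] → 2·2 = 4.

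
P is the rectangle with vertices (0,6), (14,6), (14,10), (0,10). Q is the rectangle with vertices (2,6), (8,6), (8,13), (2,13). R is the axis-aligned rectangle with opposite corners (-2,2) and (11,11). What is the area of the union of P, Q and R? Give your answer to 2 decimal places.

By inclusion–exclusion:
Individual areas: |P| = 56, |Q| = 42, |R| = 117.
|P∩Q|: x∈[2,8], y∈[6,10] → 6·4 = 24.
|P∩R|: x∈[0,11], y∈[6,10] → 11·4 = 44.
|Q∩R|: x∈[2,8], y∈[6,11] → 6·5 = 30.
|P∩Q∩R| = 24.
|P ∪ Q ∪ R| = 215 − 98 + 24 = 141.00.

141.00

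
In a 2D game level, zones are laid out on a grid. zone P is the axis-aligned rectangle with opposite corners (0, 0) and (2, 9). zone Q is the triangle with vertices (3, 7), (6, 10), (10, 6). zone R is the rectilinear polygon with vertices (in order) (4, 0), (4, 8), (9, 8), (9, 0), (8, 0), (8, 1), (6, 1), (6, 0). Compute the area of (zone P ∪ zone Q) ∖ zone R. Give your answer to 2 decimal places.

23.00

|zone P ∪ zone Q| = 30.
|(zone P ∪ zone Q) ∩ zone R| = 7.
|(zone P ∪ zone Q) ∖ zone R| = 30 − 7 = 23.00.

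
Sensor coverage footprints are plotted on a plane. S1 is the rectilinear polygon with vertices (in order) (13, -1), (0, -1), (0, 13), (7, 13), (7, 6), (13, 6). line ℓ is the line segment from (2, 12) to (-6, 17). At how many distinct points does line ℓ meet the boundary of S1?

The segment meets the boundary at (0.4,13).

1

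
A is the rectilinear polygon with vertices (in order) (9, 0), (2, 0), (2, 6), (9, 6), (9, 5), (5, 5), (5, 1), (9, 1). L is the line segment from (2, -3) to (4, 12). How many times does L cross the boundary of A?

2

The segment meets the boundary at (3.2,6), (2.4,0).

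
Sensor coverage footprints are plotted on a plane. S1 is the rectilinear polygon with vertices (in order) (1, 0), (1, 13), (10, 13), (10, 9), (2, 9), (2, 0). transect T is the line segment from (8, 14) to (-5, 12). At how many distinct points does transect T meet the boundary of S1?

2

The segment meets the boundary at (1,12.923), (1.5,13).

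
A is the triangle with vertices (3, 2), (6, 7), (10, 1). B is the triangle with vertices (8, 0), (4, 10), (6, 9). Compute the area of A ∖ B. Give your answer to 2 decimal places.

15.35

|A| = 19, |A∩B| = 3.6524.
|A ∖ B| = |A| − |A∩B| = 19 − 3.6524 = 15.35.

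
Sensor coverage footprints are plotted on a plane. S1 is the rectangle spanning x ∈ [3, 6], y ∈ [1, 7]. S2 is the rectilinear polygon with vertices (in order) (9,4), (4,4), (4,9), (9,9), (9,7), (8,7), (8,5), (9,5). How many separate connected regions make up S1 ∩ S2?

1

S1 ∩ S2 is a single connected region.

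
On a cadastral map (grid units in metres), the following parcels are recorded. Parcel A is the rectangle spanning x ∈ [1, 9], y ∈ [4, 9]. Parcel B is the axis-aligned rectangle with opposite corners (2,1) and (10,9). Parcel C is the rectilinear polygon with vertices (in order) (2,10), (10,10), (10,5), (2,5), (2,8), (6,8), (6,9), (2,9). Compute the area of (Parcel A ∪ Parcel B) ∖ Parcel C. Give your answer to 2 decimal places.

41.00

|Parcel A ∪ Parcel B| = 69.
|(Parcel A ∪ Parcel B) ∩ Parcel C| = 28.
|(Parcel A ∪ Parcel B) ∖ Parcel C| = 69 − 28 = 41.00.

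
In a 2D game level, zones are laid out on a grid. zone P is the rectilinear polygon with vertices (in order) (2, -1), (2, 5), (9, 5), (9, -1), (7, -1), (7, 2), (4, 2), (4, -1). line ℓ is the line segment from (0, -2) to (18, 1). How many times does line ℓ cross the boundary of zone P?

2

The segment meets the boundary at (9,-0.5), (7,-0.833).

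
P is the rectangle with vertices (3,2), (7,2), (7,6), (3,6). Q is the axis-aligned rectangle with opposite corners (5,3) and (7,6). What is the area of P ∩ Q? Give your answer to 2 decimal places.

6.00

|P∩Q|: x∈[5,7], y∈[3,6] → 2·3 = 6.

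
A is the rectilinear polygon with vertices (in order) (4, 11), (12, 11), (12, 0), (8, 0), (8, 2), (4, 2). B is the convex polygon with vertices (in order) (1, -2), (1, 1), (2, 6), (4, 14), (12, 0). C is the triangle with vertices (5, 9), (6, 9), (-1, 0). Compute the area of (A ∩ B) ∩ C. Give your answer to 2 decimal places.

1.82

The region (A ∩ B) ∩ C is the polygon with vertices (4,7.5), (5,9), (6,9), (4,6.429).
By the shoelace formula its area is 1.82.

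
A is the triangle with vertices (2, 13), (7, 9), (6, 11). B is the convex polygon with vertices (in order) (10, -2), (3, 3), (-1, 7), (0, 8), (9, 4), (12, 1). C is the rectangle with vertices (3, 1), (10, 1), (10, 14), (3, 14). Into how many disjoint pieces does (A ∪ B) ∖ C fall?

3

(A ∪ B) ∖ C splits into 3 disjoint pieces (area 0.15, area 11.3, area 9.5).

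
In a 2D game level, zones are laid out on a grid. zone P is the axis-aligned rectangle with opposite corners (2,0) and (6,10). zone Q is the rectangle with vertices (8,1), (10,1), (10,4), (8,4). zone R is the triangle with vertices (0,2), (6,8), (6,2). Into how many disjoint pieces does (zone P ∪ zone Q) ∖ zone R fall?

3

(zone P ∪ zone Q) ∖ zone R splits into 3 disjoint pieces (area 8, area 16, area 6).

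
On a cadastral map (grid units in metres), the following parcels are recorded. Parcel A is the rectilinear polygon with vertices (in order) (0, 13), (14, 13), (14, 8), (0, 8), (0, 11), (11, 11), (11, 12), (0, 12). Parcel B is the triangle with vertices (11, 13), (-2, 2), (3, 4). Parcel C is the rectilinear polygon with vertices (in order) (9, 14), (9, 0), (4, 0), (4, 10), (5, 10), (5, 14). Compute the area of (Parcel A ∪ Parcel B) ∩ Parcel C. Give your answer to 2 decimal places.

21.23

|Parcel A ∪ Parcel B| = 70.2778.
|(Parcel A ∪ Parcel B) ∩ Parcel C| = 21.23.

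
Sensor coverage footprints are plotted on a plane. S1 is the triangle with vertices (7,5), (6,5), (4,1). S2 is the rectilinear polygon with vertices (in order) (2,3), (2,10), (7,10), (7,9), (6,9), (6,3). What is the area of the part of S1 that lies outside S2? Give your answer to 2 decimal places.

1.17

|S1| = 2, |S1∩S2| = 0.8333.
|S1 ∖ S2| = |S1| − |S1∩S2| = 2 − 0.8333 = 1.17.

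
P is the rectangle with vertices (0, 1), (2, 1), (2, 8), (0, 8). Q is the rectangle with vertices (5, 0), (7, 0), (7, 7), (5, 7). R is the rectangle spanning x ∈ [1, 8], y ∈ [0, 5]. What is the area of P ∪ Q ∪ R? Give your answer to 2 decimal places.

By inclusion–exclusion:
Individual areas: |P| = 14, |Q| = 14, |R| = 35.
|P∩Q| = 0 (no overlap).
|P∩R|: x∈[1,2], y∈[1,5] → 1·4 = 4.
|Q∩R|: x∈[5,7], y∈[0,5] → 2·5 = 10.
|P∩Q∩R| = 0.
|P ∪ Q ∪ R| = 63 − 14 + 0 = 49.00.

49.00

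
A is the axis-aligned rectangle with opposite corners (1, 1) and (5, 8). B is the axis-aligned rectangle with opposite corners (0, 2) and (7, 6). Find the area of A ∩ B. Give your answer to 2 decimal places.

|A∩B|: x∈[1,5], y∈[2,6] → 4·4 = 16.

16.00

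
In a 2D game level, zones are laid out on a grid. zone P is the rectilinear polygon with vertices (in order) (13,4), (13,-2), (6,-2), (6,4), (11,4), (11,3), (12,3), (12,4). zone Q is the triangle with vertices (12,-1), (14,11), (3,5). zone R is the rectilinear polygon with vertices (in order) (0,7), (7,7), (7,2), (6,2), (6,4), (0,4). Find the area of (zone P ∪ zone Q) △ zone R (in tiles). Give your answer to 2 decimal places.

85.75

|zone P ∪ zone Q| = 81.9167.
|(zone P ∪ zone Q) ∩ zone R| = 9.5833.
|(zone P ∪ zone Q) △ zone R| = 81.9167 + 23 − 19.1667 = 85.75.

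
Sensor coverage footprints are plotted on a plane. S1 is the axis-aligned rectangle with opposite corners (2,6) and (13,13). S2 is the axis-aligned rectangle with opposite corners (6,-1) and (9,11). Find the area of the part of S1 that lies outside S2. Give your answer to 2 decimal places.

62.00

|S1∩S2|: x∈[6,9], y∈[6,11] → 3·5 = 15.
|S1| = 77.
|S1 ∖ S2| = |S1| − |S1∩S2| = 77 − 15 = 62.00.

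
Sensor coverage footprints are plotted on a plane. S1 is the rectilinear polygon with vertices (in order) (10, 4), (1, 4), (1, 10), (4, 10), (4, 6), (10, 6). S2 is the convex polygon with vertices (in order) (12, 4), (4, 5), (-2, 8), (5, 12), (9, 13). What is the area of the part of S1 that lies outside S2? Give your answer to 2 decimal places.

|S1| = 30, |S1∩S2| = 20.9286.
|S1 ∖ S2| = |S1| − |S1∩S2| = 30 − 20.9286 = 9.07.

9.07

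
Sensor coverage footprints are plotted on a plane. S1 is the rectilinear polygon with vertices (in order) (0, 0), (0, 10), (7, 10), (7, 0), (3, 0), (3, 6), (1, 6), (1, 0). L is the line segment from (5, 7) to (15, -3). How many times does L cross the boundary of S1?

1

The segment meets the boundary at (7,5).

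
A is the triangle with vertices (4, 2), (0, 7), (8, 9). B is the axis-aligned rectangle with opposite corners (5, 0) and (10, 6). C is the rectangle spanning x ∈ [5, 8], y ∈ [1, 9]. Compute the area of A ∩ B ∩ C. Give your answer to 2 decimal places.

1.45

The intersection is the polygon with vertices (5,6), (6.286,6), (5,3.75).
By the shoelace formula its area is 1.45.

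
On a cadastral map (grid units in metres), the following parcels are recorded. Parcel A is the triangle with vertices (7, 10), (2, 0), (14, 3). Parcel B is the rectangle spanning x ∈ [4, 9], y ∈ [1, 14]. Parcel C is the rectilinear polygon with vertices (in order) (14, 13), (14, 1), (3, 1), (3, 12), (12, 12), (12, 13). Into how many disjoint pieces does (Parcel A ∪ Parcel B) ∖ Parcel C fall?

(Parcel A ∪ Parcel B) ∖ Parcel C splits into 2 disjoint pieces (area 2, area 10).

2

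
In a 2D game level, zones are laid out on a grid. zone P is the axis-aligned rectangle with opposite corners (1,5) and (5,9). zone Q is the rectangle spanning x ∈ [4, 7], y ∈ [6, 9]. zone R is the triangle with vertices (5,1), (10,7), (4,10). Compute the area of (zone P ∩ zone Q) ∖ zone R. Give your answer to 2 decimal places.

|zone P ∩ zone Q| = 3.
|(zone P ∩ zone Q) ∩ zone R| = 2.1667.
|(zone P ∩ zone Q) ∖ zone R| = 3 − 2.1667 = 0.83.

0.83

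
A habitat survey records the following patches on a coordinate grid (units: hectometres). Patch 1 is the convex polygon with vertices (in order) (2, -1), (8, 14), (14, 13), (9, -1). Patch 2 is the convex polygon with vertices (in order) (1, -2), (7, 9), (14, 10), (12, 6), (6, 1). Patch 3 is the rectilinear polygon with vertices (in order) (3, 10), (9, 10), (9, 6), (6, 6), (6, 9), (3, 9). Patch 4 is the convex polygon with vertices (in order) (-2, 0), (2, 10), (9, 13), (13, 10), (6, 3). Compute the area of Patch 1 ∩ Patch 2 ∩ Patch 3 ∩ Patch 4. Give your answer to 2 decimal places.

8.37

The intersection is the polygon with vertices (9,9.286), (9,6), (6,6), (6,7.167), (7,9).
By the shoelace formula its area is 8.37.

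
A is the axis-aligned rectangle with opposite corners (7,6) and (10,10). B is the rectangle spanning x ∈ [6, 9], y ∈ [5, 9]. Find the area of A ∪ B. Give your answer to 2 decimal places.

By inclusion–exclusion:
Individual areas: |A| = 12, |B| = 12.
|A∩B|: x∈[7,9], y∈[6,9] → 2·3 = 6.
|A ∪ B| = 24 − 6 = 18.00.

18.00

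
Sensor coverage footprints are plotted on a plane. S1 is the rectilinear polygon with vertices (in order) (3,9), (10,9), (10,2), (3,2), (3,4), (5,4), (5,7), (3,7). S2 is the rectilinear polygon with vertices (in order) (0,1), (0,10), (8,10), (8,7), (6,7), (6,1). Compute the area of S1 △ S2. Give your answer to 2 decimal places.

|S1| = 43, |S2| = 60, |S1∩S2| = 19.
|S1 △ S2| = |S1| + |S2| − 2·|S1∩S2| = 43 + 60 − 38 = 65.00.

65.00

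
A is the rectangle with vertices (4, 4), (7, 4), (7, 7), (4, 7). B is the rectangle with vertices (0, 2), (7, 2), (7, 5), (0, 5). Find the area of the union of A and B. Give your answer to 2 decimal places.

By inclusion–exclusion:
Individual areas: |A| = 9, |B| = 21.
|A∩B|: x∈[4,7], y∈[4,5] → 3·1 = 3.
|A ∪ B| = 30 − 3 = 27.00.

27.00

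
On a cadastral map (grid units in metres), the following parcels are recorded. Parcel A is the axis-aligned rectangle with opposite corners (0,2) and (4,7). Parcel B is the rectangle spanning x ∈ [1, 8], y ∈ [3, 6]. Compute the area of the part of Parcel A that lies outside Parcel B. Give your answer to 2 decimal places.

11.00

|Parcel A∩Parcel B|: x∈[1,4], y∈[3,6] → 3·3 = 9.
|Parcel A| = 20.
|Parcel A ∖ Parcel B| = |Parcel A| − |Parcel A∩Parcel B| = 20 − 9 = 11.00.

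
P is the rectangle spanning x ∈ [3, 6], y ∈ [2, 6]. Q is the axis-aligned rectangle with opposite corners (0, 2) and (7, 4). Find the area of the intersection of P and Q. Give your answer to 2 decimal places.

6.00

|P∩Q|: x∈[3,6], y∈[2,4] → 3·2 = 6.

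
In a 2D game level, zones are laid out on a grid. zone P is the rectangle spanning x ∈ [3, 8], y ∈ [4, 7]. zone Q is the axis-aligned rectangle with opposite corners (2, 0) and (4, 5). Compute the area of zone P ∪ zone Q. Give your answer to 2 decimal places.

By inclusion–exclusion:
Individual areas: |zone P| = 15, |zone Q| = 10.
|zone P∩zone Q|: x∈[3,4], y∈[4,5] → 1·1 = 1.
|zone P ∪ zone Q| = 25 − 1 = 24.00.

24.00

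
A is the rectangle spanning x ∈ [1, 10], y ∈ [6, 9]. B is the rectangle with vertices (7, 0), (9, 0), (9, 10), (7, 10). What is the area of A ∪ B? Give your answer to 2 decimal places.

41.00

By inclusion–exclusion:
Individual areas: |A| = 27, |B| = 20.
|A∩B|: x∈[7,9], y∈[6,9] → 2·3 = 6.
|A ∪ B| = 47 − 6 = 41.00.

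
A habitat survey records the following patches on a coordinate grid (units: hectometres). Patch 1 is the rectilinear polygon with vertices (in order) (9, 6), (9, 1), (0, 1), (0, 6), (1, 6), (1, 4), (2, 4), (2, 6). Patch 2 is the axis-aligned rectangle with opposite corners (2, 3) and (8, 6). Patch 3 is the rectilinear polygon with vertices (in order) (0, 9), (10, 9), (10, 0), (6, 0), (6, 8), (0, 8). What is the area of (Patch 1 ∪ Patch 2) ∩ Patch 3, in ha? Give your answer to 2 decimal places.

15.00

The region (Patch 1 ∪ Patch 2) ∩ Patch 3 is the polygon with vertices (6,1), (6,6), (8,6), (9,6), (9,1).
By the shoelace formula its area is 15.00.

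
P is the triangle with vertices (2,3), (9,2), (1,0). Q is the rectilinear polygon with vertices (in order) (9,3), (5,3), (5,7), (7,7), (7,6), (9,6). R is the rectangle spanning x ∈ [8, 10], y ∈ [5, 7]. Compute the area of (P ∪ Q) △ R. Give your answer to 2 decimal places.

27.00

|P ∪ Q| = 25.
|(P ∪ Q) ∩ R| = 1.
|(P ∪ Q) △ R| = 25 + 4 − 2 = 27.00.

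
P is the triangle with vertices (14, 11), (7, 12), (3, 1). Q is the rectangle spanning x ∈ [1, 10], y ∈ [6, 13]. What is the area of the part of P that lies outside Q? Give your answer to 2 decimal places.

17.62

|P| = 40.5, |P∩Q| = 22.8799.
|P ∖ Q| = |P| − |P∩Q| = 40.5 − 22.8799 = 17.62.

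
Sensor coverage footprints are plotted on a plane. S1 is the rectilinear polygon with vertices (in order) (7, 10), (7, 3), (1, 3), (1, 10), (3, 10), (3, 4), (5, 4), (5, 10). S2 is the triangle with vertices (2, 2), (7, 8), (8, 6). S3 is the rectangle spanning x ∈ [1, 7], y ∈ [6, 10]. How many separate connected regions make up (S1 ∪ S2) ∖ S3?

(S1 ∪ S2) ∖ S3 is a single connected region.

1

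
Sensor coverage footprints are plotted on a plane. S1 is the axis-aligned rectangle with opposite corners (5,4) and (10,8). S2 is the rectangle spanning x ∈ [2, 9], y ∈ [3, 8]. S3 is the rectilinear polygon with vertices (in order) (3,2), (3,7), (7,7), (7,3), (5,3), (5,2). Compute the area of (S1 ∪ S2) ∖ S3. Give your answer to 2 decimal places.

|S1 ∪ S2| = 39.
|(S1 ∪ S2) ∩ S3| = 16.
|(S1 ∪ S2) ∖ S3| = 39 − 16 = 23.00.

23.00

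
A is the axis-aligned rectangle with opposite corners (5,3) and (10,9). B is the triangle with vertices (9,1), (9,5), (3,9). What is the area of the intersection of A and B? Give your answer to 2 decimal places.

9.17

The intersection is the polygon with vertices (5,7.667), (9,5), (9,3), (7.5,3), (5,6.333).
By the shoelace formula its area is 9.17.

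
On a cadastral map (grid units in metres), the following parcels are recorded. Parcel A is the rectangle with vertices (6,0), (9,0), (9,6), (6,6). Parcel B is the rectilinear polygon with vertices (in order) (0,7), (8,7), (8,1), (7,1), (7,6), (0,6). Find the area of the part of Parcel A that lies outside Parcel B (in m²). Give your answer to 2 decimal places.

13.00

|Parcel A| = 18, |Parcel A∩Parcel B| = 5.
|Parcel A ∖ Parcel B| = |Parcel A| − |Parcel A∩Parcel B| = 18 − 5 = 13.00.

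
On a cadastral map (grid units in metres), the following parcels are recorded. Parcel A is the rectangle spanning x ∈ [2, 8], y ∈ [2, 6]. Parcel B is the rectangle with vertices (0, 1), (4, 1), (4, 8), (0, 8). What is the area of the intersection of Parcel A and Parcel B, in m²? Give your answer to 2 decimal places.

8.00

|Parcel A∩Parcel B|: x∈[2,4], y∈[2,6] → 2·4 = 8.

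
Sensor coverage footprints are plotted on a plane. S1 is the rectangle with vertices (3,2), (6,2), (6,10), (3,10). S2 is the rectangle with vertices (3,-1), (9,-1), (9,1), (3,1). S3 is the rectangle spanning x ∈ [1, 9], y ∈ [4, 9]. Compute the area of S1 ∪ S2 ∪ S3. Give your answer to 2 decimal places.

61.00

By inclusion–exclusion:
Individual areas: |S1| = 24, |S2| = 12, |S3| = 40.
|S1∩S2| = 0 (no overlap).
|S1∩S3|: x∈[3,6], y∈[4,9] → 3·5 = 15.
|S2∩S3| = 0 (no overlap).
|S1∩S2∩S3| = 0.
|S1 ∪ S2 ∪ S3| = 76 − 15 + 0 = 61.00.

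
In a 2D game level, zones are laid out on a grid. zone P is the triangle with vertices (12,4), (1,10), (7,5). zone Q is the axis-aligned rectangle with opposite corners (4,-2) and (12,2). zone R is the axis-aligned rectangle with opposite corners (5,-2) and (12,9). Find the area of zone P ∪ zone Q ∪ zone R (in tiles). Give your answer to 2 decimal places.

83.30

By inclusion–exclusion:
Individual areas: |zone P| = 9.5, |zone Q| = 32, |zone R| = 77.
|zone P∩zone Q| = 0.
|zone P∩zone R| = 7.197.
|zone Q∩zone R|: x∈[5,12], y∈[-2,2] → 7·4 = 28.
|zone P∩zone Q∩zone R| = 0.
|zone P ∪ zone Q ∪ zone R| = 118.5 − 35.197 + 0 = 83.30.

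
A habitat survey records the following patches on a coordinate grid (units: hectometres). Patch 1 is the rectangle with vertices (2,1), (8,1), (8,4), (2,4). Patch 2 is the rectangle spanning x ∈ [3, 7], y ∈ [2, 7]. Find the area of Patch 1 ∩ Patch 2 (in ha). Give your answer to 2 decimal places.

|Patch 1∩Patch 2|: x∈[3,7], y∈[2,4] → 4·2 = 8.

8.00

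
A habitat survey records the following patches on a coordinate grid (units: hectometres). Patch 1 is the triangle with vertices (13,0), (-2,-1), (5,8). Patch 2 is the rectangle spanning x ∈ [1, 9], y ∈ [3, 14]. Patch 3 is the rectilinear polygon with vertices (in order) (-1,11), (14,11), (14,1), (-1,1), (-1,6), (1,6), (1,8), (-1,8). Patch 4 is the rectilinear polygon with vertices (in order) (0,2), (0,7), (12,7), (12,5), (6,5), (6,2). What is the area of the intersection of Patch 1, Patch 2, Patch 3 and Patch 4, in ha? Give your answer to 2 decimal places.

The intersection is the polygon with vertices (1.111,3), (4.222,7), (6,7), (8,5), (6,5), (6,3).
By the shoelace formula its area is 15.33.

15.33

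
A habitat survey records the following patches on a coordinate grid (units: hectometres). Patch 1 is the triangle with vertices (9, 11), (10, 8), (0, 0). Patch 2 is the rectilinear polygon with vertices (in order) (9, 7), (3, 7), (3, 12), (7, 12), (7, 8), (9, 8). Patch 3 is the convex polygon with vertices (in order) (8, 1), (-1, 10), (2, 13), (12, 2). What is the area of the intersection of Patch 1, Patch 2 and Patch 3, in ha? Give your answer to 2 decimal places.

The intersection is the polygon with vertices (5.727,7), (6.545,8), (7.455,7).
By the shoelace formula its area is 0.86.

0.86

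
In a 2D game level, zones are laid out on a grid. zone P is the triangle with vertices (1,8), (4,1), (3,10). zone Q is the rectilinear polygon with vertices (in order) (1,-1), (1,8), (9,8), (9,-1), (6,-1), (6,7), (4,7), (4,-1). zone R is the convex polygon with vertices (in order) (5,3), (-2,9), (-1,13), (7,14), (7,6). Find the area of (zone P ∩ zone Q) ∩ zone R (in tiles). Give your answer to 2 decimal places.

The region (zone P ∩ zone Q) ∩ zone R is the polygon with vertices (3.222,8), (3.649,4.158), (2.064,5.516), (1,8).
By the shoelace formula its area is 5.51.

5.51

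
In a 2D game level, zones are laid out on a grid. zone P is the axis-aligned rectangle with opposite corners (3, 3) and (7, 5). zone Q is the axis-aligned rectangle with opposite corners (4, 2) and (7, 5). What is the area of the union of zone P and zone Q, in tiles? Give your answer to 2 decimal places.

11.00

By inclusion–exclusion:
Individual areas: |zone P| = 8, |zone Q| = 9.
|zone P∩zone Q|: x∈[4,7], y∈[3,5] → 3·2 = 6.
|zone P ∪ zone Q| = 17 − 6 = 11.00.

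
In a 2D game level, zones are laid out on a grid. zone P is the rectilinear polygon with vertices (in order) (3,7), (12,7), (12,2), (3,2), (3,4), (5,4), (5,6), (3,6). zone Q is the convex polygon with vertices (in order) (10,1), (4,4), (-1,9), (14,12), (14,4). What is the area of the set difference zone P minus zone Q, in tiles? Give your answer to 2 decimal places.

6.17

|zone P| = 41, |zone P∩zone Q| = 34.8333.
|zone P ∖ zone Q| = |zone P| − |zone P∩zone Q| = 41 − 34.8333 = 6.17.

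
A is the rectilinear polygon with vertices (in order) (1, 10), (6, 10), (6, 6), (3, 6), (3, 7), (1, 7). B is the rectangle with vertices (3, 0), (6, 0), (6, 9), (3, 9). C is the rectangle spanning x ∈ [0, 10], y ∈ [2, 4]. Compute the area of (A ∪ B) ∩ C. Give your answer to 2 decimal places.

6.00

The region (A ∪ B) ∩ C is the polygon with vertices (6,2), (3,2), (3,4), (6,4).
By the shoelace formula its area is 6.00.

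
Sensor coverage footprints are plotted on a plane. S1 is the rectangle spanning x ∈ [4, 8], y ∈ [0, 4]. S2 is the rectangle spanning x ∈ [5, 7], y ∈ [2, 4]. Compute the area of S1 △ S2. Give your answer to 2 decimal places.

|S1∩S2|: x∈[5,7], y∈[2,4] → 2·2 = 4.
|S1 △ S2| = |S1| + |S2| − 2·|S1∩S2| = 16 + 4 − 8 = 12.00.

12.00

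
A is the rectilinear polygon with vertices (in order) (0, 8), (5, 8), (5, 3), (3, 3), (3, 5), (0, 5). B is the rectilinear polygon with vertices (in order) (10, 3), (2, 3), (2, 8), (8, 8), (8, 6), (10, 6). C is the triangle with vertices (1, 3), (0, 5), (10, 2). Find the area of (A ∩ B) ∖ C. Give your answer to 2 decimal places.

|A ∩ B| = 13.
|(A ∩ B) ∩ C| = 1.6.
|(A ∩ B) ∖ C| = 13 − 1.6 = 11.40.

11.40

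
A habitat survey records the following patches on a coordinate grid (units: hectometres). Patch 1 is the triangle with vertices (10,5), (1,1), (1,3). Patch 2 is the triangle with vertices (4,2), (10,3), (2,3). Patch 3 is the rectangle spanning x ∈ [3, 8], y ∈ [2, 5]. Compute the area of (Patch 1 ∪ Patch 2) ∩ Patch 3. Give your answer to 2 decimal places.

7.21

|Patch 1 ∪ Patch 2| = 11.5588.
|(Patch 1 ∪ Patch 2) ∩ Patch 3| = 7.21.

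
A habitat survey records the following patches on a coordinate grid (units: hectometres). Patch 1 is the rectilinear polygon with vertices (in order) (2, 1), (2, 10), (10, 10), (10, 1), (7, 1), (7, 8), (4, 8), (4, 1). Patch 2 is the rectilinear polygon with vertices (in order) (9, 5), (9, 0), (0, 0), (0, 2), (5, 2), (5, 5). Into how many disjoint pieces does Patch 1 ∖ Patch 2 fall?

1

Patch 1 ∖ Patch 2 is a single connected region.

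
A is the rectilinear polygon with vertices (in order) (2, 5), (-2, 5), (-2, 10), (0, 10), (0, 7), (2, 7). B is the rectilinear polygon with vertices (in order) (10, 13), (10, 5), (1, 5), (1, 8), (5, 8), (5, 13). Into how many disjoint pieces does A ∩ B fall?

A ∩ B is a single connected region.

1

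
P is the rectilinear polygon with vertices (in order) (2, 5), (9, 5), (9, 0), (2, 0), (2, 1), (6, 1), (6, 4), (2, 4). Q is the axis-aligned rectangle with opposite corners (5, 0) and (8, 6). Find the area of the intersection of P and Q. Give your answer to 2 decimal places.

The intersection is the polygon with vertices (8,5), (8,0), (5,0), (5,1), (6,1), (6,4), (5,4), (5,5).
By the shoelace formula its area is 12.00.

12.00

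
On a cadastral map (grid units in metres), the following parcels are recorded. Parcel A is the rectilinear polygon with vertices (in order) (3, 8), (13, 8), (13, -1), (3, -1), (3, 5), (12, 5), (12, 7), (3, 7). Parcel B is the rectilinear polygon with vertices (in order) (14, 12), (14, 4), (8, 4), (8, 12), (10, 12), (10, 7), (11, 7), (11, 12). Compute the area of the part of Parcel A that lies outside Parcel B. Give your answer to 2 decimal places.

61.00

|Parcel A| = 72, |Parcel A∩Parcel B| = 11.
|Parcel A ∖ Parcel B| = |Parcel A| − |Parcel A∩Parcel B| = 72 − 11 = 61.00.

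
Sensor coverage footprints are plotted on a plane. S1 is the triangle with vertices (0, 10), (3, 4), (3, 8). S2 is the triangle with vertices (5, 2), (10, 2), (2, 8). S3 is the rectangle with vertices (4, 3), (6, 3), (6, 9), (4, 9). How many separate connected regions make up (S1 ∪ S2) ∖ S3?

2

(S1 ∪ S2) ∖ S3 splits into 2 disjoint pieces (area 7.875, area 7.25).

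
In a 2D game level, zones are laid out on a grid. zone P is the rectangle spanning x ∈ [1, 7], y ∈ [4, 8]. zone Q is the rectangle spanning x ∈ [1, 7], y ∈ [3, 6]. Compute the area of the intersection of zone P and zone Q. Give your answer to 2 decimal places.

12.00

|zone P∩zone Q|: x∈[1,7], y∈[4,6] → 6·2 = 12.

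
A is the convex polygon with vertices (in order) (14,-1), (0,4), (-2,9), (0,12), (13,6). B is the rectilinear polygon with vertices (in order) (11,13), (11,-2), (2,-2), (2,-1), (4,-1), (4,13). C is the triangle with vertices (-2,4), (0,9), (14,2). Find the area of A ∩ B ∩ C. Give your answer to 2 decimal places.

17.06

The intersection is the polygon with vertices (4,7), (11,3.5), (11,2.375), (4,3.25).
By the shoelace formula its area is 17.06.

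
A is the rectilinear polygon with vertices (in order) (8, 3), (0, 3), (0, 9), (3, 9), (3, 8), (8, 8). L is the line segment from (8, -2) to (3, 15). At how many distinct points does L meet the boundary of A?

2

The segment meets the boundary at (5.059,8), (6.529,3).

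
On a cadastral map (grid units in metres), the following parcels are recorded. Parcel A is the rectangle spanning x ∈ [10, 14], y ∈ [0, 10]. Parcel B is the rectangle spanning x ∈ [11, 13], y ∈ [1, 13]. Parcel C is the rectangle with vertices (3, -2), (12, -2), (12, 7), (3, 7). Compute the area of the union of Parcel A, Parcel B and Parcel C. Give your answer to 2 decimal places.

By inclusion–exclusion:
Individual areas: |Parcel A| = 40, |Parcel B| = 24, |Parcel C| = 81.
|Parcel A∩Parcel B|: x∈[11,13], y∈[1,10] → 2·9 = 18.
|Parcel A∩Parcel C|: x∈[10,12], y∈[0,7] → 2·7 = 14.
|Parcel B∩Parcel C|: x∈[11,12], y∈[1,7] → 1·6 = 6.
|Parcel A∩Parcel B∩Parcel C| = 6.
|Parcel A ∪ Parcel B ∪ Parcel C| = 145 − 38 + 6 = 113.00.

113.00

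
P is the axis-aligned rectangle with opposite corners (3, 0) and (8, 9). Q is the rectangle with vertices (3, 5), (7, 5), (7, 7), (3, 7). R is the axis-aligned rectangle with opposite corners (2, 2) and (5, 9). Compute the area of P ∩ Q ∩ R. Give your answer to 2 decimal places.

4.00

The intersection is the polygon with vertices (5,7), (5,5), (3,5), (3,7).
By the shoelace formula its area is 4.00.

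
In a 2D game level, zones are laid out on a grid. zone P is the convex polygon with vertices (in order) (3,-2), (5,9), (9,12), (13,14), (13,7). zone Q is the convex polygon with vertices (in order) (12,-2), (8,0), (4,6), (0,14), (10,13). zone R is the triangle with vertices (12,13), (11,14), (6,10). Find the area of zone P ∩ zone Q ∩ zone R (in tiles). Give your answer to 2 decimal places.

The intersection is the polygon with vertices (9,12), (10.062,12.531), (10.125,12.062), (7,10.5).
By the shoelace formula its area is 1.05.

1.05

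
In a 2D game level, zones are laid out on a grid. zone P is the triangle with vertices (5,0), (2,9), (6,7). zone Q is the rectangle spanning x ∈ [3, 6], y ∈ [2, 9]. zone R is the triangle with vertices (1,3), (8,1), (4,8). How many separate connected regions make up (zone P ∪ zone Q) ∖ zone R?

2

(zone P ∪ zone Q) ∖ zone R splits into 2 disjoint pieces (area 1.1891, area 8.5714).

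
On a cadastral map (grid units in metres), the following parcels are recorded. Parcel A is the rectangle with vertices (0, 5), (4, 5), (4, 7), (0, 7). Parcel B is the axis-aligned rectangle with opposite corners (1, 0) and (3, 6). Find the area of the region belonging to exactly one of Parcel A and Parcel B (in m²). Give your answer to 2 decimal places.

16.00

|Parcel A∩Parcel B|: x∈[1,3], y∈[5,6] → 2·1 = 2.
|Parcel A △ Parcel B| = |Parcel A| + |Parcel B| − 2·|Parcel A∩Parcel B| = 8 + 12 − 4 = 16.00.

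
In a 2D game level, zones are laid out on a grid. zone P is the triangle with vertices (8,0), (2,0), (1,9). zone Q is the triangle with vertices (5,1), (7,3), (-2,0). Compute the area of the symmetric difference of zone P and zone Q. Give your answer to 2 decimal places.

|zone P| = 27, |zone Q| = 6, |zone P∩zone Q| = 4.2889.
|zone P △ zone Q| = |zone P| + |zone Q| − 2·|zone P∩zone Q| = 27 + 6 − 8.5777 = 24.42.

24.42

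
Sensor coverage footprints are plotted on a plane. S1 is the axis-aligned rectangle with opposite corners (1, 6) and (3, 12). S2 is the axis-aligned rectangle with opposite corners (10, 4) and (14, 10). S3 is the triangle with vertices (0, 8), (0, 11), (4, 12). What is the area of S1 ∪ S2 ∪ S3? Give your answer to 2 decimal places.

39.00

By inclusion–exclusion:
Individual areas: |S1| = 12, |S2| = 24, |S3| = 6.
|S1∩S2| = 0 (no overlap).
|S1∩S3| = 3.
|S2∩S3| = 0.
|S1∩S2∩S3| = 0.
|S1 ∪ S2 ∪ S3| = 42 − 3 + 0 = 39.00.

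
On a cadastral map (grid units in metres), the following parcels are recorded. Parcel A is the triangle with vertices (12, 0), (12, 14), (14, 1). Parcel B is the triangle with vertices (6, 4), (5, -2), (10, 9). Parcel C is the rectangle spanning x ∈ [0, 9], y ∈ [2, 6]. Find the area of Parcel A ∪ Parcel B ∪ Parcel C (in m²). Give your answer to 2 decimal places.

53.86

By inclusion–exclusion:
Individual areas: |Parcel A| = 14, |Parcel B| = 9.5, |Parcel C| = 36.
|Parcel A∩Parcel B| = 0.
|Parcel A∩Parcel C| = 0.
|Parcel B∩Parcel C| = 5.6424.
|Parcel A∩Parcel B∩Parcel C| = 0.
|Parcel A ∪ Parcel B ∪ Parcel C| = 59.5 − 5.6424 + 0 = 53.86.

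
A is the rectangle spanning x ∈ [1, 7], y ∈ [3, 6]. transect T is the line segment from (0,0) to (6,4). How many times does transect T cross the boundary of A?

The segment meets the boundary at (4.5,3).

1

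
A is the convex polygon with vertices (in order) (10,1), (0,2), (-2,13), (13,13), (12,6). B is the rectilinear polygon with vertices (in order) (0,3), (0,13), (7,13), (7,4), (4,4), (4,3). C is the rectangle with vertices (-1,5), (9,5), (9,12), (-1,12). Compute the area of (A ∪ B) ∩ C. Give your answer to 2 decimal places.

69.43

The region (A ∪ B) ∩ C is the polygon with vertices (-1,7.5), (-1,12), (9,12), (9,5), (-0.545,5).
By the shoelace formula its area is 69.43.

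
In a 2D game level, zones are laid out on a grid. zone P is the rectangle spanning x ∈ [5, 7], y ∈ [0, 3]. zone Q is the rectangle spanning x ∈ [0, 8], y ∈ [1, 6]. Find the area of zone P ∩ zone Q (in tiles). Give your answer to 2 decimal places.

4.00

|zone P∩zone Q|: x∈[5,7], y∈[1,3] → 2·2 = 4.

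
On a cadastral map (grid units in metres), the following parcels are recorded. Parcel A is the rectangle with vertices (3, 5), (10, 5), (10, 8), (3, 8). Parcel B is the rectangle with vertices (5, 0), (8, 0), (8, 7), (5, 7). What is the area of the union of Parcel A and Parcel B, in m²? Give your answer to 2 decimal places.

36.00

By inclusion–exclusion:
Individual areas: |Parcel A| = 21, |Parcel B| = 21.
|Parcel A∩Parcel B|: x∈[5,8], y∈[5,7] → 3·2 = 6.
|Parcel A ∪ Parcel B| = 42 − 6 = 36.00.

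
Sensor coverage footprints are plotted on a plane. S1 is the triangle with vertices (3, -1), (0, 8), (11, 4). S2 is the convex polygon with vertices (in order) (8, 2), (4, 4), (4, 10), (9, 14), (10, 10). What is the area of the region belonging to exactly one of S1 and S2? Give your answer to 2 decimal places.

|S1| = 43.5, |S2| = 48, |S1∩S2| = 12.3582.
|S1 △ S2| = |S1| + |S2| − 2·|S1∩S2| = 43.5 + 48 − 24.7163 = 66.78.

66.78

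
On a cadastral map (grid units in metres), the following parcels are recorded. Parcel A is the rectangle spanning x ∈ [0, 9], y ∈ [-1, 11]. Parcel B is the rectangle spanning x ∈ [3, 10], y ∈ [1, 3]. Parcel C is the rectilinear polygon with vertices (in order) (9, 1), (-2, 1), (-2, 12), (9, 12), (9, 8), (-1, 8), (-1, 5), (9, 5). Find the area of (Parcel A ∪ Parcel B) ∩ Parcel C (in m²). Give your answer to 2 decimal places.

|Parcel A ∪ Parcel B| = 110.
|(Parcel A ∪ Parcel B) ∩ Parcel C| = 63.00.

63.00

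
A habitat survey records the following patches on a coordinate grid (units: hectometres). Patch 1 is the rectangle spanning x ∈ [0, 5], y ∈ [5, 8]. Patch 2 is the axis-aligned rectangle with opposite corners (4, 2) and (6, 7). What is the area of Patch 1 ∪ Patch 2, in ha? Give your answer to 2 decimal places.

23.00

By inclusion–exclusion:
Individual areas: |Patch 1| = 15, |Patch 2| = 10.
|Patch 1∩Patch 2|: x∈[4,5], y∈[5,7] → 1·2 = 2.
|Patch 1 ∪ Patch 2| = 25 − 2 = 23.00.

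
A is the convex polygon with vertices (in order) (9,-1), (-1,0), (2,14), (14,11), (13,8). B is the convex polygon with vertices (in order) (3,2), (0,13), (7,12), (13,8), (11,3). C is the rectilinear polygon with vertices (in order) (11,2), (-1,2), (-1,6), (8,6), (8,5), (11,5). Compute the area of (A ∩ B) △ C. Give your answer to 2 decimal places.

|A ∩ B| = 90.3884.
|(A ∩ B) ∩ C| = 27.123.
|(A ∩ B) △ C| = 90.3884 + 45 − 54.246 = 81.14.

81.14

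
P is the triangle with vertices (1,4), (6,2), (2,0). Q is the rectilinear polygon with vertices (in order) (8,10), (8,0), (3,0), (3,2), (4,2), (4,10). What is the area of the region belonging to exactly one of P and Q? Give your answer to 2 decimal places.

44.90

|P| = 9, |Q| = 42, |P∩Q| = 3.05.
|P △ Q| = |P| + |Q| − 2·|P∩Q| = 9 + 42 − 6.1 = 44.90.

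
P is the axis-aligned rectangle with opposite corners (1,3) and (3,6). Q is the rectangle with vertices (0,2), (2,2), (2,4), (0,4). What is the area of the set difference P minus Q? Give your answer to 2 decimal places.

|P∩Q|: x∈[1,2], y∈[3,4] → 1·1 = 1.
|P| = 6.
|P ∖ Q| = |P| − |P∩Q| = 6 − 1 = 5.00.

5.00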